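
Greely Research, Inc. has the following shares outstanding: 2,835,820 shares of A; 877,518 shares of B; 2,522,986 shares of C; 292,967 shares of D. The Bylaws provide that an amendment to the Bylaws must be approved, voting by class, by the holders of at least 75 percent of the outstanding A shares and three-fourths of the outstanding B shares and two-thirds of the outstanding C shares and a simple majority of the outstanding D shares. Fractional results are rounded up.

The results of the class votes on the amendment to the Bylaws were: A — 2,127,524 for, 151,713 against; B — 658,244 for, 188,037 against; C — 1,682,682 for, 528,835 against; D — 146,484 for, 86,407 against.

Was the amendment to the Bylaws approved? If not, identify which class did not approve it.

Approved — every class gave the required vote.

A: 3/4 of 2835820 = 2126865; 2,126,865 required, 2,127,524 in favor — approved.
B: 3/4 of 877518 = 658138.50, rounded up to 658139; 658,139 required, 658,244 in favor — approved.
C: 2/3 of 2522986 = 1681990.67, rounded up to 1681991; 1,681,991 required, 1,682,682 in favor — approved.
D: a majority of 292967 is 146484; 146,484 required, 146,484 in favor — approved.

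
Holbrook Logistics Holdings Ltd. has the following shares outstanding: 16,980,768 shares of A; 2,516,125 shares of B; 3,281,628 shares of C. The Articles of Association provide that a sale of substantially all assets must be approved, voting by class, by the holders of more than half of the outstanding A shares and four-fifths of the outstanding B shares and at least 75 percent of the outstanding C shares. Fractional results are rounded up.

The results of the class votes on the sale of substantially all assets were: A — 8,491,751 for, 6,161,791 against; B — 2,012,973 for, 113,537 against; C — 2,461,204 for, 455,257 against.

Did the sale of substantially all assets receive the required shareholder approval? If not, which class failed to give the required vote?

A: a majority of 16980768 is 8490385; 8,490,385 required, 8,491,751 in favor — approved.
B: 4/5 of 2516125 = 2012900; 2,012,900 required, 2,012,973 in favor — approved.
C: 3/4 of 3281628 = 2461221; 2,461,221 required, 2,461,204 in favor — not approved.

Not approved — the C shares did not give the required vote.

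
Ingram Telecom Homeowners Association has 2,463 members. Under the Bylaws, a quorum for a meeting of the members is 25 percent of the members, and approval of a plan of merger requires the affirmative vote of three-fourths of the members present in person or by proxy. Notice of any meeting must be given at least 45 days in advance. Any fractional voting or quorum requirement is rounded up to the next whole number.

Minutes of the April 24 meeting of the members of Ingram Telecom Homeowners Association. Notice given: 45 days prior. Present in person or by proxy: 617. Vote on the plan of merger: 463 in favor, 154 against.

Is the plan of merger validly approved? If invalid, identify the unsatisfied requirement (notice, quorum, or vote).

Notice: 45 days given; 45 required. Satisfied.
Quorum: 25% of 2,463 = 615.75, rounded up to 616; 617 present. Satisfied.
Vote: requires three-fourths of those present (617); 3/4 of 617 = 462.75, rounded up to 463, so 463 needed; 463 in favor. Satisfied.

Valid — all requirements satisfied.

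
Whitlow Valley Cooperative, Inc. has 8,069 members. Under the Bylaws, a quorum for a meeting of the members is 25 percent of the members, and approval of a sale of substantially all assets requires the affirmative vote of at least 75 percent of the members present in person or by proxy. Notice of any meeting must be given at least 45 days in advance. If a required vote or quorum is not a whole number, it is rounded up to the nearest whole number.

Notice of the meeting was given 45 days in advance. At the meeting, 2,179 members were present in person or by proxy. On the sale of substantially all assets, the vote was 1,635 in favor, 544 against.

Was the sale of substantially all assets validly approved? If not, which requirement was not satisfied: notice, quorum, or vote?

Valid — all requirements satisfied.

Notice: 45 days given; 45 required. Satisfied.
Quorum: 25% of 8,069 = 2,017.25, rounded up to 2,018; 2,179 present. Satisfied.
Vote: requires three-fourths of those present (2,179); 3/4 of 2179 = 1634.25, rounded up to 1635, so 1,635 needed; 1,635 in favor. Satisfied.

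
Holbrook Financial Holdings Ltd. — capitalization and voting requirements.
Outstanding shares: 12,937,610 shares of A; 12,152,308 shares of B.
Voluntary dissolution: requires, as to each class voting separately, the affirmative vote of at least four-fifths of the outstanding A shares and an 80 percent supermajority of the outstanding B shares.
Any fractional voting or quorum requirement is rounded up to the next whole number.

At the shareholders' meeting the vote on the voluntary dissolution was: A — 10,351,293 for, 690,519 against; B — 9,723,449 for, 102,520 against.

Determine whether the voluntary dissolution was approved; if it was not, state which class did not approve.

A: 4/5 of 12937610 = 10350088; 10,350,088 required, 10,351,293 in favor — approved.
B: 4/5 of 12152308 = 9721846.40, rounded up to 9721847; 9,721,847 required, 9,723,449 in favor — approved.

Approved — every class gave the required vote.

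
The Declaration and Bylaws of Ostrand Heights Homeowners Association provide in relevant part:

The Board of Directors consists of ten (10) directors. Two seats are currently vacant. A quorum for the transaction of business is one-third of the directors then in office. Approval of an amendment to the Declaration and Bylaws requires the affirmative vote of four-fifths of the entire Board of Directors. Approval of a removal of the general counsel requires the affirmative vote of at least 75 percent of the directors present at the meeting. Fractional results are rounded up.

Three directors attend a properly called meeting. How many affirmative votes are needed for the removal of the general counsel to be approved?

3

The removal of the general counsel requires three-fourths of the directors present (3).
3/4 of 3 = 2.25, rounded up to 3.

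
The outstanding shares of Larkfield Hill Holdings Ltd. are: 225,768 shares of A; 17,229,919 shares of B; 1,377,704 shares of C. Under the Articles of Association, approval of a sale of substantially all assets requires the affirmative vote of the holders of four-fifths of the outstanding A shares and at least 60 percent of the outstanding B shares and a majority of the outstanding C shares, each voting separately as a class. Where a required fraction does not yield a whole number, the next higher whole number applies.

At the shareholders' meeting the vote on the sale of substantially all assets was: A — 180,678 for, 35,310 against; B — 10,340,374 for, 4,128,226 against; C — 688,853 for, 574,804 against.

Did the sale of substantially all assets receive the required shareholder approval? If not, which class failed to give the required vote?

Approved — every class gave the required vote.

A: 4/5 of 225768 = 180614.40, rounded up to 180615; 180,615 required, 180,678 in favor — approved.
B: 3/5 of 17229919 = 10337951.40, rounded up to 10337952; 10,337,952 required, 10,340,374 in favor — approved.
C: a majority of 1377704 is 688853; 688,853 required, 688,853 in favor — approved.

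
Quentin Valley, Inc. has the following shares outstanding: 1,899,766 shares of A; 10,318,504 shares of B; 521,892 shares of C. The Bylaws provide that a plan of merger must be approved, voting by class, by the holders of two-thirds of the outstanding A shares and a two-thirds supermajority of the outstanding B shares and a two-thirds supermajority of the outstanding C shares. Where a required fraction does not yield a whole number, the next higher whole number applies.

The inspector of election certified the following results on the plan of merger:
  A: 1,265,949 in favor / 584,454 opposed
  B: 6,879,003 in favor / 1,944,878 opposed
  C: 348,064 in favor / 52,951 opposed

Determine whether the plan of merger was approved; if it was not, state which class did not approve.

Not approved — the A shares did not give the required vote.

A: 2/3 of 1899766 = 1266510.67, rounded up to 1266511; 1,266,511 required, 1,265,949 in favor — not approved.
B: 2/3 of 10318504 = 6879002.67, rounded up to 6879003; 6,879,003 required, 6,879,003 in favor — approved.
C: 2/3 of 521892 = 347928; 347,928 required, 348,064 in favor — approved.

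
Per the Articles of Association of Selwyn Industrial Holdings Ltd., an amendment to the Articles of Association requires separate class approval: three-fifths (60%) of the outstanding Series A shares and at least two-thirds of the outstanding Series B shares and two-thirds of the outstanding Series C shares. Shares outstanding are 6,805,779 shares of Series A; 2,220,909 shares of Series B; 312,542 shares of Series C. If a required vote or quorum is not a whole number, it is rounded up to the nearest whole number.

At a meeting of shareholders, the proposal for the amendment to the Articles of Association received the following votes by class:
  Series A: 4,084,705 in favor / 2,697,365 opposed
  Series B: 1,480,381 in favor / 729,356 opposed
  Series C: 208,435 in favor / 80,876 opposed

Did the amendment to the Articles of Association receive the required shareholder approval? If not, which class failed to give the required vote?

Not approved — the Series B shares did not give the required vote.

Series A: 3/5 of 6805779 = 4083467.40, rounded up to 4083468; 4,083,468 required, 4,084,705 in favor — approved.
Series B: 2/3 of 2220909 = 1480606; 1,480,606 required, 1,480,381 in favor — not approved.
Series C: 2/3 of 312542 = 208361.33, rounded up to 208362; 208,362 required, 208,435 in favor — approved.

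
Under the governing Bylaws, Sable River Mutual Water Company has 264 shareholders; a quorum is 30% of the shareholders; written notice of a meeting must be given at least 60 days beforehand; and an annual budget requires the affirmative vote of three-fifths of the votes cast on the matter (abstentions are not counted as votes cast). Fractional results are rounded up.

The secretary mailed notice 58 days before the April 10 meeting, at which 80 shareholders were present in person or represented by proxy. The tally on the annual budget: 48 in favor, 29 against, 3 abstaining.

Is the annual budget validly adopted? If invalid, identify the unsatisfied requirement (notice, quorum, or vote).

Notice: 58 days given; 60 required. Not satisfied.
Quorum: 30% of 264 = 79.20, rounded up to 80; 80 present. Satisfied.
Vote: requires three-fifths of the votes cast (80 − 3 abstaining = 77); 3/5 of 77 = 46.20, rounded up to 47, so 47 needed; 48 in favor. Satisfied.

Invalid — notice requirement not satisfied.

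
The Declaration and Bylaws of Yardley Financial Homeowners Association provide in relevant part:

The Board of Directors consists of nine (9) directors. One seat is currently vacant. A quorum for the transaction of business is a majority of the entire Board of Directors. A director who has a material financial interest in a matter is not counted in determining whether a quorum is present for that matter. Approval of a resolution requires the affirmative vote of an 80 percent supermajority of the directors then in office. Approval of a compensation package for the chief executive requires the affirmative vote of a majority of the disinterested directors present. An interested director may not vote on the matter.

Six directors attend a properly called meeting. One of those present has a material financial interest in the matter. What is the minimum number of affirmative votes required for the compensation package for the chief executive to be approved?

The compensation package for the chief executive requires a majority of the disinterested directors present (6 − 1 = 5).
A majority of 5 is 3.

3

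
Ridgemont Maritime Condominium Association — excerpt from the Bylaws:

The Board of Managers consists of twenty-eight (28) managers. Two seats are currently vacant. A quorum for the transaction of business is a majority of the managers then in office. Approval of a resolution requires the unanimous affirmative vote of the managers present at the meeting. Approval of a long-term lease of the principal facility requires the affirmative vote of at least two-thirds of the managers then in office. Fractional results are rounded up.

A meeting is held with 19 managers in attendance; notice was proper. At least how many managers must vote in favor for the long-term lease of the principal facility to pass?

The long-term lease of the principal facility requires two-thirds of the managers then in office (26).
2/3 of 26 = 17.33, rounded up to 18.

18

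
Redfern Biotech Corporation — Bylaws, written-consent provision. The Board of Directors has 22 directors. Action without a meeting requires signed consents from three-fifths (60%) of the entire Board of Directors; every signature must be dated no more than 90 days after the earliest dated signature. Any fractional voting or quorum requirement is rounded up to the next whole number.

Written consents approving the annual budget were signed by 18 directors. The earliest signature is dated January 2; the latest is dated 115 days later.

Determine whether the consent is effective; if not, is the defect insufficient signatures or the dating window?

Not effective — dating-window requirement not satisfied.

Signatures required: three-fifths (60%) of 22 — 3/5 of 22 = 13.20, rounded up to 14, so 14 needed; 18 signed. Sufficient.
Dating window: the latest signature is 115 days after the earliest; the limit is 90 days. Outside the window.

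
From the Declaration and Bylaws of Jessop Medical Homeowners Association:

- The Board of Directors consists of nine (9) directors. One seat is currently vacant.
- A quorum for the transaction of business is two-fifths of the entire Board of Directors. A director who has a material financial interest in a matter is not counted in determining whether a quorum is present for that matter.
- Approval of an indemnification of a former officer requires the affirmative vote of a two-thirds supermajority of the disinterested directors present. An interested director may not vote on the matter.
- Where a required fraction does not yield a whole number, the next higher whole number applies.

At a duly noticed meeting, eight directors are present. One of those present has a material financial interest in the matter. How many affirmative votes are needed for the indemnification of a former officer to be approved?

5

The indemnification of a former officer requires two-thirds of the disinterested directors present (8 − 1 = 7).
2/3 of 7 = 4.67, rounded up to 5.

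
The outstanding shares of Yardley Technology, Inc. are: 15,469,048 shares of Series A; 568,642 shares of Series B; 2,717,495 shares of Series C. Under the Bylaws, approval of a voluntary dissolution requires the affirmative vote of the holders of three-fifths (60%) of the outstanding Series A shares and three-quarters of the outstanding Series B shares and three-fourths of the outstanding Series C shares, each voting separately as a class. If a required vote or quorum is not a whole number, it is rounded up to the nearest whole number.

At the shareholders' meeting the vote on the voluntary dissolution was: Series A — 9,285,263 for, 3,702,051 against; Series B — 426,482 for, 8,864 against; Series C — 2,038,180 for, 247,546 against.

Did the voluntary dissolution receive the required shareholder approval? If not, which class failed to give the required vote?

Approved — every class gave the required vote.

Series A: 3/5 of 15469048 = 9281428.80, rounded up to 9281429; 9,281,429 required, 9,285,263 in favor — approved.
Series B: 3/4 of 568642 = 426481.50, rounded up to 426482; 426,482 required, 426,482 in favor — approved.
Series C: 3/4 of 2717495 = 2038121.25, rounded up to 2038122; 2,038,122 required, 2,038,180 in favor — approved.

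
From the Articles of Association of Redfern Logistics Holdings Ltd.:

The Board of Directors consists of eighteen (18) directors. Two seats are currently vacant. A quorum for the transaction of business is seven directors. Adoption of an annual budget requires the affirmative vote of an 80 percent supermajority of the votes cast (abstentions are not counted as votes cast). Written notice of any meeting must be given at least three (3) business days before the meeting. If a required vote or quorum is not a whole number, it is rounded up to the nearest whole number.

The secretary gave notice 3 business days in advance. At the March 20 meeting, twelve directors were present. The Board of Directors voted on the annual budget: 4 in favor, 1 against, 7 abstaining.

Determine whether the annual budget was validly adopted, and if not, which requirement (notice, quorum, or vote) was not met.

Valid — all requirements satisfied.

Notice: 3 business days given; 3 required (3 ≥ 3). Satisfied.
Quorum: 12 present; quorum is 7. Satisfied.
Vote: the annual budget requires four-fifths of the votes cast (12 present − 7 abstaining = 5). 4/5 of 5 = 4, so 4 affirmative votes are needed; 4 voted in favor. Satisfied.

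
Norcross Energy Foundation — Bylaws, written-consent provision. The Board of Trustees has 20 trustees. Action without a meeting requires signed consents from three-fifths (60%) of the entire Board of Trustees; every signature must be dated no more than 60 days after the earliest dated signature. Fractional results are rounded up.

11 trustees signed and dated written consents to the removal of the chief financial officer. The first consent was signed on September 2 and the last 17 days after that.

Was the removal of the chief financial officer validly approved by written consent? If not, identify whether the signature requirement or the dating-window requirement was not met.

Not effective — insufficient signatures.

Signatures required: three-fifths (60%) of 20 — 3/5 of 20 = 12, so 12 needed; 11 signed. Insufficient.
Dating window: the latest signature is 17 days after the earliest; the limit is 60 days. Within the window.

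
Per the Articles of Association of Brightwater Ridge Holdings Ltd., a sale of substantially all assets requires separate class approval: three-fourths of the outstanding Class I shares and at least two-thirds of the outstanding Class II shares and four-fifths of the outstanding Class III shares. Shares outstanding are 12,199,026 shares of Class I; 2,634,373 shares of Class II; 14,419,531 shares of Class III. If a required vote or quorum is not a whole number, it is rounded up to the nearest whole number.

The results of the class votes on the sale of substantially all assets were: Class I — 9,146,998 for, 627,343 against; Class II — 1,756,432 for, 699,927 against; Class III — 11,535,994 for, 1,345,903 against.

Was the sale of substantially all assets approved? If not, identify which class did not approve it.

Class I: 3/4 of 12199026 = 9149269.50, rounded up to 9149270; 9,149,270 required, 9,146,998 in favor — not approved.
Class II: 2/3 of 2634373 = 1756248.67, rounded up to 1756249; 1,756,249 required, 1,756,432 in favor — approved.
Class III: 4/5 of 14419531 = 11535624.80, rounded up to 11535625; 11,535,625 required, 11,535,994 in favor — approved.

Not approved — the Class I shares did not give the required vote.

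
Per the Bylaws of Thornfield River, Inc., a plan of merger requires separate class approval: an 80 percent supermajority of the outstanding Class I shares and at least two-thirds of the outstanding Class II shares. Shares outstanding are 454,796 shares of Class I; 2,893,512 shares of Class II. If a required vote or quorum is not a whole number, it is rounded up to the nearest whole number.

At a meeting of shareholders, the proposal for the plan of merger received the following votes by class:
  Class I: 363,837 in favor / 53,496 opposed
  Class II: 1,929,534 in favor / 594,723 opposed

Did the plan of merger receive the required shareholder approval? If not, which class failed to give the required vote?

Class I: 4/5 of 454796 = 363836.80, rounded up to 363837; 363,837 required, 363,837 in favor — approved.
Class II: 2/3 of 2893512 = 1929008; 1,929,008 required, 1,929,534 in favor — approved.

Approved — every class gave the required vote.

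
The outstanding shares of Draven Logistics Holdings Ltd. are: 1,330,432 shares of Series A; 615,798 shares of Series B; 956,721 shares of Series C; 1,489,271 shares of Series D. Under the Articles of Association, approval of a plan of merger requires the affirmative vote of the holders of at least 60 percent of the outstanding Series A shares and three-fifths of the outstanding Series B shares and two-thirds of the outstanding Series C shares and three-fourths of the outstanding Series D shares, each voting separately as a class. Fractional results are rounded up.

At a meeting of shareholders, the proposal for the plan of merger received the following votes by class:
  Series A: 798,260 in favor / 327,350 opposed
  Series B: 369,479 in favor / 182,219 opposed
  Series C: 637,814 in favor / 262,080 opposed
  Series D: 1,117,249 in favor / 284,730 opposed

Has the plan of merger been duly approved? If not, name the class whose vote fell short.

Series A: 3/5 of 1330432 = 798259.20, rounded up to 798260; 798,260 required, 798,260 in favor — approved.
Series B: 3/5 of 615798 = 369478.80, rounded up to 369479; 369,479 required, 369,479 in favor — approved.
Series C: 2/3 of 956721 = 637814; 637,814 required, 637,814 in favor — approved.
Series D: 3/4 of 1489271 = 1116953.25, rounded up to 1116954; 1,116,954 required, 1,117,249 in favor — approved.

Approved — every class gave the required vote.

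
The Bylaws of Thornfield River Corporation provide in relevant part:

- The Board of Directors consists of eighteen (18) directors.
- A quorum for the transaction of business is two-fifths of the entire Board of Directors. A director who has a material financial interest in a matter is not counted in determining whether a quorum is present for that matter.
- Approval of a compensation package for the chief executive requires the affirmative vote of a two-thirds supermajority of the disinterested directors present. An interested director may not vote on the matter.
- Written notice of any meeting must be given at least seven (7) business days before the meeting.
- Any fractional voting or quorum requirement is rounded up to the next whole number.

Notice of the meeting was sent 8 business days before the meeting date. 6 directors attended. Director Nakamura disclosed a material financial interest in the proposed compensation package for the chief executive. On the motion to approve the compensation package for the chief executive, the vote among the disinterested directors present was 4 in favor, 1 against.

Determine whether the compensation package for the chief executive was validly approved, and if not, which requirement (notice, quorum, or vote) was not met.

Notice: 8 business days given; 7 required (8 ≥ 7). Satisfied.
Quorum: 6 present, but the 1 interested director does not count, leaving 5. Quorum is 8. Not satisfied.
Vote: the compensation package for the chief executive requires two-thirds of the disinterested directors present (6 − 1 = 5). 2/3 of 5 = 3.33, rounded up to 4, so 4 affirmative votes are needed; 4 voted in favor. Satisfied. (Moot — without a quorum no business can be validly transacted.)

Invalid — quorum requirement not satisfied.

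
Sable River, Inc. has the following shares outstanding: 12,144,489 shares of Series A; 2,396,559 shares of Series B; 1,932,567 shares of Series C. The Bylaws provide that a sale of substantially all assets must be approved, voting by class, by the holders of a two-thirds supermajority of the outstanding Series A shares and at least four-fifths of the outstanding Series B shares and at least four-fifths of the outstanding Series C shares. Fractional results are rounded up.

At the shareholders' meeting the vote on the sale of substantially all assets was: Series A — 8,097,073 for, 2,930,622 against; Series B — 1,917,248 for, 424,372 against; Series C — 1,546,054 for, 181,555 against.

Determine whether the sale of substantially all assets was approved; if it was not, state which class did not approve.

Series A: 2/3 of 12144489 = 8096326; 8,096,326 required, 8,097,073 in favor — approved.
Series B: 4/5 of 2396559 = 1917247.20, rounded up to 1917248; 1,917,248 required, 1,917,248 in favor — approved.
Series C: 4/5 of 1932567 = 1546053.60, rounded up to 1546054; 1,546,054 required, 1,546,054 in favor — approved.

Approved — every class gave the required vote.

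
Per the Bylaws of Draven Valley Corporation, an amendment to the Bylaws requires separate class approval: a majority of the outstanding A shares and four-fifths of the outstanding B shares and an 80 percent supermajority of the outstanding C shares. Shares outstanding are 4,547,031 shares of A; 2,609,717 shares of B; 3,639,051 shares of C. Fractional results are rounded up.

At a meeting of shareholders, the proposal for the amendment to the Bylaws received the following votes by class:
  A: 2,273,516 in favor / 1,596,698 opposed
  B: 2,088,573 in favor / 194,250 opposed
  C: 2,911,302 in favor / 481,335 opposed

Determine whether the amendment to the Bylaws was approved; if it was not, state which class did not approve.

A: a majority of 4547031 is 2273516; 2,273,516 required, 2,273,516 in favor — approved.
B: 4/5 of 2609717 = 2087773.60, rounded up to 2087774; 2,087,774 required, 2,088,573 in favor — approved.
C: 4/5 of 3639051 = 2911240.80, rounded up to 2911241; 2,911,241 required, 2,911,302 in favor — approved.

Approved — every class gave the required vote.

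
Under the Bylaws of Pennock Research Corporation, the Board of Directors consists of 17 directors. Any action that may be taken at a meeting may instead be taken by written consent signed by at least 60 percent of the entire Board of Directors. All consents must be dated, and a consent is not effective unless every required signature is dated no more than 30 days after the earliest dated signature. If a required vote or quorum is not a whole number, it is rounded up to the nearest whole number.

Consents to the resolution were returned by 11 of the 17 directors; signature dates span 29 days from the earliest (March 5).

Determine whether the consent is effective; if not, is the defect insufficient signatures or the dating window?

Effective — both the signature and dating-window requirements are satisfied.

Signatures required: at least 60 percent of 17 — 3/5 of 17 = 10.20, rounded up to 11, so 11 needed; 11 signed. Sufficient.
Dating window: the latest signature is 29 days after the earliest; the limit is 30 days. Within the window.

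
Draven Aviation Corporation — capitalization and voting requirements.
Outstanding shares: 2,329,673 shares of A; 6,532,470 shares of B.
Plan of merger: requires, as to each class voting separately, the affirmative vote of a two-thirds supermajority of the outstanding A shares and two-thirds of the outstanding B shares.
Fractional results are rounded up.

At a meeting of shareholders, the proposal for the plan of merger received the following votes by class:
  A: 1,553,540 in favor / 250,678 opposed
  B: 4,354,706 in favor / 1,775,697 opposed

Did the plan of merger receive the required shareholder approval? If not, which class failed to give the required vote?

A: 2/3 of 2329673 = 1553115.33, rounded up to 1553116; 1,553,116 required, 1,553,540 in favor — approved.
B: 2/3 of 6532470 = 4354980; 4,354,980 required, 4,354,706 in favor — not approved.

Not approved — the B shares did not give the required vote.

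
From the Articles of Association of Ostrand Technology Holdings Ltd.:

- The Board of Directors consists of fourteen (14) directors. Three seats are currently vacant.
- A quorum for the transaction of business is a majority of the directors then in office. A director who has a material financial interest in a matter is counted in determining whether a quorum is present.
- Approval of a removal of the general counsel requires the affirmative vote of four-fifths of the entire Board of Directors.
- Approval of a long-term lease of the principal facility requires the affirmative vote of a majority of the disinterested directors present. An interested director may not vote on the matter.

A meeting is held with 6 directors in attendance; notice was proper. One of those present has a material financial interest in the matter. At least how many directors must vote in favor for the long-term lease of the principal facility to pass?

3

The long-term lease of the principal facility requires a majority of the disinterested directors present (6 − 1 = 5).
A majority of 5 is 3.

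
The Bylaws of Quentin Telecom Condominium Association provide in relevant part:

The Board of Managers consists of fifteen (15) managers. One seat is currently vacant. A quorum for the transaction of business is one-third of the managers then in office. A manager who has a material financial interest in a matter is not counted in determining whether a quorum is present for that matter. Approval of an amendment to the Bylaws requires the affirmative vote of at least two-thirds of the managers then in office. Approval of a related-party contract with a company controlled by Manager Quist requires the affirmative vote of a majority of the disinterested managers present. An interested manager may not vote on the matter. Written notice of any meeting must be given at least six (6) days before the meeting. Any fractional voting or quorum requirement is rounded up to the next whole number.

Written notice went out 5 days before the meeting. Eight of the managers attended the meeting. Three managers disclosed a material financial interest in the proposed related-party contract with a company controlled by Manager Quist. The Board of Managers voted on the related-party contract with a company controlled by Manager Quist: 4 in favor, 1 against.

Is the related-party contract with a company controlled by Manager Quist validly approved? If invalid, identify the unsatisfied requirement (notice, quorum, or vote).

Invalid — notice requirement not satisfied.

Notice: 5 days given; 6 required (5 < 6). Not satisfied.
Quorum: 8 present, but the 3 interested managers do not count, leaving 5. Quorum is 5. Satisfied.
Vote: the related-party contract with a company controlled by Manager Quist requires a majority of the disinterested managers present (8 − 3 = 5). A majority of 5 is 3, so 3 affirmative votes are needed; 4 voted in favor. Satisfied.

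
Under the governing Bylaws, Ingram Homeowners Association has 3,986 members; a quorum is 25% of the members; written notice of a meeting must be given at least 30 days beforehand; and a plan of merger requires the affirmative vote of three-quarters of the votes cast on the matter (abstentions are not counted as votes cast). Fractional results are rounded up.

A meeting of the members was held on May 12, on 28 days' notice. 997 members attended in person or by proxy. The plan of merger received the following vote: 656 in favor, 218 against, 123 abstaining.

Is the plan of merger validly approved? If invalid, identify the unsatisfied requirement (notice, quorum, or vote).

Notice: 28 days given; 30 required. Not satisfied.
Quorum: 25% of 3,986 = 996.50, rounded up to 997; 997 present. Satisfied.
Vote: requires three-fourths of the votes cast (997 − 123 abstaining = 874); 3/4 of 874 = 655.50, rounded up to 656, so 656 needed; 656 in favor. Satisfied.

Invalid — notice requirement not satisfied.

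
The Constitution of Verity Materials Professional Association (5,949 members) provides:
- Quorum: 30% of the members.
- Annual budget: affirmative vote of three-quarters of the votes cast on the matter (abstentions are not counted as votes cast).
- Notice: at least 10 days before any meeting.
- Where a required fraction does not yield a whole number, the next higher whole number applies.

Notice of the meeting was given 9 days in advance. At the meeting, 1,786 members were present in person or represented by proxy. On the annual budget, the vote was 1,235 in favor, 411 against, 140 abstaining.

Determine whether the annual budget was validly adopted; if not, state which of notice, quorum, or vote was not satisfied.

Invalid — notice requirement not satisfied.

Notice: 9 days given; 10 required. Not satisfied.
Quorum: 30% of 5,949 = 1,784.70, rounded up to 1,785; 1,786 present. Satisfied.
Vote: requires three-fourths of the votes cast (1,786 − 140 abstaining = 1,646); 3/4 of 1646 = 1234.50, rounded up to 1235, so 1,235 needed; 1,235 in favor. Satisfied.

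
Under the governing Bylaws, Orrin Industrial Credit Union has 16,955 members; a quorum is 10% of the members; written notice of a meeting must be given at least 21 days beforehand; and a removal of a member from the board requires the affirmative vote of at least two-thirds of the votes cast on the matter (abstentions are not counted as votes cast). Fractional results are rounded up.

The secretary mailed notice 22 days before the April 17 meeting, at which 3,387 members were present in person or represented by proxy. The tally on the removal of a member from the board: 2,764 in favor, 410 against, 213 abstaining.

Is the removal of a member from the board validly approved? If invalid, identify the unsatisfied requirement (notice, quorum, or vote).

Notice: 22 days given; 21 required. Satisfied.
Quorum: 10% of 16,955 = 1,695.50, rounded up to 1,696; 3,387 present. Satisfied.
Vote: requires two-thirds of the votes cast (3,387 − 213 abstaining = 3,174); 2/3 of 3174 = 2116, so 2,116 needed; 2,764 in favor. Satisfied.

Valid — all requirements satisfied.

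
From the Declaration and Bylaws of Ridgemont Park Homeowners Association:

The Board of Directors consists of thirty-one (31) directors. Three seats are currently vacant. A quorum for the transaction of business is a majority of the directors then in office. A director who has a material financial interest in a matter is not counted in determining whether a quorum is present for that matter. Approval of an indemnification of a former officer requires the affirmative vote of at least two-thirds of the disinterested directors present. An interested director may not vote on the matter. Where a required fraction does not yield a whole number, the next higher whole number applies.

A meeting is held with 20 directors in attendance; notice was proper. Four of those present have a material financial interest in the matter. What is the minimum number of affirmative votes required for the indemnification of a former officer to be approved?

The indemnification of a former officer requires two-thirds of the disinterested directors present (20 − 4 = 16).
2/3 of 16 = 10.67, rounded up to 11.

11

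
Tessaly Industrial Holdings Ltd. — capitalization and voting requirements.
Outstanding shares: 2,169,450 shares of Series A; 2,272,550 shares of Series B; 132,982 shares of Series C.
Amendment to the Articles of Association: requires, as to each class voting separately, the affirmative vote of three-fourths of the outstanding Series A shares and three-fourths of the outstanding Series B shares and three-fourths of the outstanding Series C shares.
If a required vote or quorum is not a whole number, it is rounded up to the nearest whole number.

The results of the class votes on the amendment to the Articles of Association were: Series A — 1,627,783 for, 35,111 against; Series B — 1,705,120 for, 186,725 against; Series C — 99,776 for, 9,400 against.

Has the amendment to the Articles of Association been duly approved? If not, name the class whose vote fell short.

Series A: 3/4 of 2169450 = 1627087.50, rounded up to 1627088; 1,627,088 required, 1,627,783 in favor — approved.
Series B: 3/4 of 2272550 = 1704412.50, rounded up to 1704413; 1,704,413 required, 1,705,120 in favor — approved.
Series C: 3/4 of 132982 = 99736.50, rounded up to 99737; 99,737 required, 99,776 in favor — approved.

Approved — every class gave the required vote.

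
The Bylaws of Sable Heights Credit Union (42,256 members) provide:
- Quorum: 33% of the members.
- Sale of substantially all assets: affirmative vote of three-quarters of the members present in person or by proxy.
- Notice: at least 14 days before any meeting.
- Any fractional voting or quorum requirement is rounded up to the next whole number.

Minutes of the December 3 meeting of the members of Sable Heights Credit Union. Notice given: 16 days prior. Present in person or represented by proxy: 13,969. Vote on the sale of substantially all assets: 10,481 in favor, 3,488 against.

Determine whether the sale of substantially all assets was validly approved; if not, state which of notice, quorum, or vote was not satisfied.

Valid — all requirements satisfied.

Notice: 16 days given; 14 required. Satisfied.
Quorum: 33% of 42,256 = 13,944.48, rounded up to 13,945; 13,969 present. Satisfied.
Vote: requires three-fourths of those present (13,969); 3/4 of 13969 = 10476.75, rounded up to 10477, so 10,477 needed; 10,481 in favor. Satisfied.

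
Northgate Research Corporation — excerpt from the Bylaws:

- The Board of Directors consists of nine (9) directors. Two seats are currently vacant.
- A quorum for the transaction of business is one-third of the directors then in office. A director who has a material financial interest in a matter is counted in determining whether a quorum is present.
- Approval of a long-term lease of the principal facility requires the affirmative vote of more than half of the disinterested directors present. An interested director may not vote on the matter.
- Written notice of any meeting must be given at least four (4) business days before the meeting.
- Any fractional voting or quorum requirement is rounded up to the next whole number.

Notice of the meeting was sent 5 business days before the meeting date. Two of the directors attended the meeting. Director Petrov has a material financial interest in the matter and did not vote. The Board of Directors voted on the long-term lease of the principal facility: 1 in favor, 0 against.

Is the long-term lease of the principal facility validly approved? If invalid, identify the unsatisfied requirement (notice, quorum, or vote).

Invalid — quorum requirement not satisfied.

Notice: 5 business days given; 4 required (5 ≥ 4). Satisfied.
Quorum: 2 present (interested directors count toward quorum); quorum is 3. Not satisfied.
Vote: the long-term lease of the principal facility requires a majority of the disinterested directors present (2 − 1 = 1). A majority of 1 is 1, so 1 affirmative vote is needed; 1 voted in favor. Satisfied. (Moot — without a quorum no business can be validly transacted.)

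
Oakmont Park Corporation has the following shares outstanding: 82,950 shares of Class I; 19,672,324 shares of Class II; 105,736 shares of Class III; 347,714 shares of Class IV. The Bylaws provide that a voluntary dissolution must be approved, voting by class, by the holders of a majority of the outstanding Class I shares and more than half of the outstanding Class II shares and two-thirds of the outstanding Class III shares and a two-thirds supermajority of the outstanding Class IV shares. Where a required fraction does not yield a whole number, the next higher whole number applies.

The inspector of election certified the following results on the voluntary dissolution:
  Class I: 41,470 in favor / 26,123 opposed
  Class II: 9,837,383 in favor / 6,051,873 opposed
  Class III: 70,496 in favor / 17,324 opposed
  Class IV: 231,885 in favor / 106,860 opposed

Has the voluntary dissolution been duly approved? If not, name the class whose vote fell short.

Not approved — the Class I shares did not give the required vote.

Class I: a majority of 82950 is 41476; 41,476 required, 41,470 in favor — not approved.
Class II: a majority of 19672324 is 9836163; 9,836,163 required, 9,837,383 in favor — approved.
Class III: 2/3 of 105736 = 70490.67, rounded up to 70491; 70,491 required, 70,496 in favor — approved.
Class IV: 2/3 of 347714 = 231809.33, rounded up to 231810; 231,810 required, 231,885 in favor — approved.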